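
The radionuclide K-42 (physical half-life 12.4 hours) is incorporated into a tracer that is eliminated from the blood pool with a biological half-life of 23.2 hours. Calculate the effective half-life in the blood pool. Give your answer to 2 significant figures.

1/t_eff = 1/t_phys + 1/t_biol = 1/12.4 + 1/23.2 = 0.12375 per hour.
t_eff = 12.4 × 23.2 / (12.4 + 23.2) ≈ 8.0809 hours.

8.1 hours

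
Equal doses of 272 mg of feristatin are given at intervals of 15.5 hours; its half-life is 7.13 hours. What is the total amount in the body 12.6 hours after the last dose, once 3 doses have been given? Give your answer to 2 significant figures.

The 3 doses were given 43.6, 28.1, 12.6 hours ago.
Total = 272·(1/2)^(43.6/7.13) + 272·(1/2)^(28.1/7.13) + 272·(1/2)^(12.6/7.13)
      = 3.9244 + 17.708 + 79.909 ≈ 101.54 mg.

100 mg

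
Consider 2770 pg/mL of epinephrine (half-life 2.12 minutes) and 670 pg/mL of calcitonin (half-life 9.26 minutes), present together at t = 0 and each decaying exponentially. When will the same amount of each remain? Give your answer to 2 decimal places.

5.63 minutes

Set 2770·(1/2)^(t/2.12) = 670·(1/2)^(t/9.26).
Taking log₂: log₂(2770/670) = t·(1/2.12 − 1/9.26).
log₂(4.1343) = 2.0477; 1/2.12 − 1/9.26 = 0.36371.
t = 2.0477 / 0.36371 ≈ 5.63 minutes.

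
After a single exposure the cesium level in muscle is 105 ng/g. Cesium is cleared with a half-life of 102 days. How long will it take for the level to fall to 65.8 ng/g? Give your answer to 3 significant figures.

68.8 days

Fraction remaining = 65.8/105 ≈ 0.62667.
n = log₂(105/65.8) = ln(1.5957)/ln 2 ≈ 0.67423 half-lives.
t = n × t½ = 0.67423 × 102 ≈ 68.771 days.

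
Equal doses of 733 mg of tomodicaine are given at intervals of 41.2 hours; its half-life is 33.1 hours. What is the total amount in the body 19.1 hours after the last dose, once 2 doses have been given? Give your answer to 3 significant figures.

699 mg

The 2 doses were given 60.3, 19.1 hours ago.
Total = 733·(1/2)^(60.3/33.1) + 733·(1/2)^(19.1/33.1)
      = 207.35 + 491.36 ≈ 698.71 mg.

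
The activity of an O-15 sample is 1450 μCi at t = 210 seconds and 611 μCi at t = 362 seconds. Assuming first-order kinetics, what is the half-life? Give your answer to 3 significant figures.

Over Δt = 362 − 210 = 152 seconds, the level fell by a factor of 1450/611 ≈ 2.3732.
n = log₂(2.3732) ≈ 1.2468 half-lives, so t½ = 152/1.2468 ≈ 121.91 seconds.

122 seconds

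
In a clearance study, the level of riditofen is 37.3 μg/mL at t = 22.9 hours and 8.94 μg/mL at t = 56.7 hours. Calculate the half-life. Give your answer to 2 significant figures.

16 hours

Over Δt = 56.7 − 22.9 = 33.8 hours, the level fell by a factor of 37.3/8.94 ≈ 4.1723.
n = log₂(4.1723) ≈ 2.0608 half-lives, so t½ = 33.8/2.0608 ≈ 16.401 hours.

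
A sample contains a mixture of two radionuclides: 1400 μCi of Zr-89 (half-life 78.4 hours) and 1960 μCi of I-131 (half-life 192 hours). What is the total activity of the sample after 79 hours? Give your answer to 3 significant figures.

2170 μCi

Zr-89: 1400 × (1/2)^(79/78.4) = 1400 × (1/2)^1.0077 ≈ 696.3 μCi.
I-131: 1960 × (1/2)^(79/192) = 1960 × (1/2)^0.41146 ≈ 1473.7 μCi.
Total = 696.3 + 1473.7 ≈ 2169.9 μCi.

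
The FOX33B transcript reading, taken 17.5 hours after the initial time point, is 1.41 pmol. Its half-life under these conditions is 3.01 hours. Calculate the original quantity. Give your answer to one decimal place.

Number of half-lives elapsed: n = 17.5/3.01 ≈ 5.814.
A₀ = A × 2^n = 1.41 × 2^5.814 = 1.41 × 56.257 ≈ 79.322 pmol.

79.3 pmol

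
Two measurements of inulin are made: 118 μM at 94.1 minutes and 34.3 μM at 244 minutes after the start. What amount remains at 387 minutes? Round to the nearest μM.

11 μM

Over Δt = 244 − 94.1 = 149.9 minutes, the level fell by a factor of 118/34.3 ≈ 3.4402.
n = log₂(3.4402) ≈ 1.7825 half-lives, so t½ = 149.9/1.7825 ≈ 84.095 minutes.
From t = 244 to t = 387: 34.3 × (1/2)^((387−244)/84.095) ≈ 10.554 μM.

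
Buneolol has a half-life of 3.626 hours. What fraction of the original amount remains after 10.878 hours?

0.125

n = 10.878/3.626 ≈ 3 half-lives.
Fraction remaining = (1/2)^3 ≈ 0.125.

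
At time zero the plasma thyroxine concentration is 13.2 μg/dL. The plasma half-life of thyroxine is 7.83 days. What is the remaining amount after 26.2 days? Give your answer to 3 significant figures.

Number of half-lives: n = 26.2/7.83 ≈ 3.3461.
Remaining = 13.2 × (1/2)^3.3461 = 13.2 × 0.098338 ≈ 1.2981 μg/dL.

1.30 μg/dL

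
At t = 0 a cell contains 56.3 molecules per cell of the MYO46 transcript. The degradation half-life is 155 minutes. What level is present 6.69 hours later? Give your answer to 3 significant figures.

Convert the elapsed time: 6.69 hours = 401.4 minutes.
Number of half-lives: n = 401.4/155 ≈ 2.5897.
Remaining = 56.3 × (1/2)^2.5897 = 56.3 × 0.16612 ≈ 9.3527 molecules per cell.

9.35 molecules per cell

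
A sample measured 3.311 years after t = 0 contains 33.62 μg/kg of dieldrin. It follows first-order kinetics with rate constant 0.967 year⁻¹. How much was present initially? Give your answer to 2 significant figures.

t½ = ln 2 / λ = 0.69315 / 0.967 ≈ 0.7168 years.
Number of half-lives elapsed: n = 3.311/0.7168 ≈ 4.6191.
A₀ = A × 2^n = 33.62 × 2^4.6191 = 33.62 × 24.575 ≈ 826.22 μg/kg.

830 μg/kg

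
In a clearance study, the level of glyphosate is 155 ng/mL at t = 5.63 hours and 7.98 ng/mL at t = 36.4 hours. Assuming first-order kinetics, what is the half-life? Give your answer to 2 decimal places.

7.19 hours

Over Δt = 36.4 − 5.63 = 30.77 hours, the level fell by a factor of 155/7.98 ≈ 19.424.
n = log₂(19.424) ≈ 4.2797 half-lives, so t½ = 30.77/4.2797 ≈ 7.1897 hours.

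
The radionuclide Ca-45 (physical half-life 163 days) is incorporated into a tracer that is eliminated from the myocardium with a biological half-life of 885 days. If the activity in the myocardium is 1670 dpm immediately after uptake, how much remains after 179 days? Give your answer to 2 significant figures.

680 dpm

1/t_eff = 1/t_phys + 1/t_biol = 1/163 + 1/885 = 0.0072649 per day.
t_eff = 163 × 885 / (163 + 885) ≈ 137.65 days.
Remaining = 1670 × (1/2)^(179/137.65) = 1670 × (1/2)^1.3004 ≈ 678.03 dpm.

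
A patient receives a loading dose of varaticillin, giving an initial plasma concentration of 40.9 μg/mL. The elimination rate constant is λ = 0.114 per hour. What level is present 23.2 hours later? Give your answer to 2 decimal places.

2.90 μg/mL

t½ = ln 2 / λ = 0.69315 / 0.114 ≈ 6.0802 hours.
Number of half-lives: n = 23.2/6.0802 ≈ 3.8156.
Remaining = 40.9 × (1/2)^3.8156 = 40.9 × 0.07102 ≈ 2.9047 μg/mL.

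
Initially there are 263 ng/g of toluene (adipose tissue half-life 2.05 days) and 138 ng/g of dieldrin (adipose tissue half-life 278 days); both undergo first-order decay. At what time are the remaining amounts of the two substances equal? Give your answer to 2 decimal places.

Set 263·(1/2)^(t/2.05) = 138·(1/2)^(t/278).
Taking log₂: log₂(263/138) = t·(1/2.05 − 1/278).
log₂(1.9058) = 0.93039; 1/2.05 − 1/278 = 0.48421.
t = 0.93039 / 0.48421 ≈ 1.9215 days.

1.92 days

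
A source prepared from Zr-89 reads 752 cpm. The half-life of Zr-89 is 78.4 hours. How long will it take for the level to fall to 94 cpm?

94/752 = 1/8, so 3 half-lives have elapsed.
t = 3 × 78.4 = 235.2 hours.

235.2 hours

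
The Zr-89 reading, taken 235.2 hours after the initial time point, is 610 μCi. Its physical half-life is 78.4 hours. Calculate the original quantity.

Number of half-lives elapsed: n = 235.2/78.4 ≈ 3.
A₀ = A × 2^n = 610 × 2^3 = 610 × 8 ≈ 4880 μCi.

4880 μCi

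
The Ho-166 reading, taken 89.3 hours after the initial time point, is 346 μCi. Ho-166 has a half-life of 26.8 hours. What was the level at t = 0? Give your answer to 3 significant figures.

Number of half-lives elapsed: n = 89.3/26.8 ≈ 3.3321.
A₀ = A × 2^n = 346 × 2^3.3321 = 346 × 10.071 ≈ 3484.5 μCi.

3480 μCi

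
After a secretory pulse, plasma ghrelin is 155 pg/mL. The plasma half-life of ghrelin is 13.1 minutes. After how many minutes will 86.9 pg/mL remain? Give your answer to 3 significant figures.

Fraction remaining = 86.9/155 ≈ 0.56065.
n = log₂(155/86.9) = ln(1.7837)/ln 2 ≈ 0.83484 half-lives.
t = n × t½ = 0.83484 × 13.1 ≈ 10.936 minutes.

10.9 minutes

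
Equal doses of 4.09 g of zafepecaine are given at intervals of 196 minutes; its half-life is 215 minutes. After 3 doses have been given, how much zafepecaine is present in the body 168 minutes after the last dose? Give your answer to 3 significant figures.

The 3 doses were given 560, 364, 168 minutes ago.
Total = 4.09·(1/2)^(560/215) + 4.09·(1/2)^(364/215) + 4.09·(1/2)^(168/215)
      = 0.67243 + 1.2649 + 2.3796 ≈ 4.317 g.

4.32 g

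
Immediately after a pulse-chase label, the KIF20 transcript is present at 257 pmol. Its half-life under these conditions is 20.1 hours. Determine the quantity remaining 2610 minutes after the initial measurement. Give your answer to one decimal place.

Convert the elapsed time: 2610 minutes = 43.5 hours.
Number of half-lives: n = 43.5/20.1 ≈ 2.1642.
Remaining = 257 × (1/2)^2.1642 = 257 × 0.22311 ≈ 57.339 pmol.

57.3 pmol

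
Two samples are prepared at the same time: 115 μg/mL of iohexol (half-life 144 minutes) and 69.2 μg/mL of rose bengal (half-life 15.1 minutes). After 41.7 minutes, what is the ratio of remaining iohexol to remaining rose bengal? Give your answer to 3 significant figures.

9.22

iohexol: 115 × (1/2)^(41.7/144) = 115 × (1/2)^0.28958 ≈ 94.086 μg/mL.
rose bengal: 69.2 × (1/2)^(41.7/15.1) = 69.2 × (1/2)^2.7616 ≈ 10.204 μg/mL.
Ratio ≈ 94.086 / 10.204 ≈ 9.2202.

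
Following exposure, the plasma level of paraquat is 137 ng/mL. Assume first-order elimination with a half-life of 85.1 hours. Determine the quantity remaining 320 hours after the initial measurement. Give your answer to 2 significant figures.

10 ng/mL

Number of half-lives: n = 320/85.1 ≈ 3.7603.
Remaining = 137 × (1/2)^3.7603 = 137 × 0.073798 ≈ 10.11 ng/mL.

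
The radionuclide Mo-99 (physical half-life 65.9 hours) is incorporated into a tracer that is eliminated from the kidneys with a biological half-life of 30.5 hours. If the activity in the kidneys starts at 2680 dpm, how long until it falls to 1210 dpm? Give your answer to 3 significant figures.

1/t_eff = 1/t_phys + 1/t_biol = 1/65.9 + 1/30.5 = 0.047961 per hour.
t_eff = 65.9 × 30.5 / (65.9 + 30.5) ≈ 20.85 hours.
n = log₂(2680/1210) ≈ 1.1472; t = 1.1472 × 20.85 ≈ 23.92 hours.

23.9 hours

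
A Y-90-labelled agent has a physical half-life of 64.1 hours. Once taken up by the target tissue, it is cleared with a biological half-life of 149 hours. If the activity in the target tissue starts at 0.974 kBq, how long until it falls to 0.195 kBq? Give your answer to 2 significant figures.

1/t_eff = 1/t_phys + 1/t_biol = 1/64.1 + 1/149 = 0.022312 per hour.
t_eff = 64.1 × 149 / (64.1 + 149) ≈ 44.819 hours.
n = log₂(0.974/0.195) ≈ 2.3204; t = 2.3204 × 44.819 ≈ 104 hours.

100 hours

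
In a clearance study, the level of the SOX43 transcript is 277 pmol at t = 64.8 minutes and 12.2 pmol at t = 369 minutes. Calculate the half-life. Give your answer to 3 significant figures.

67.5 minutes

Over Δt = 369 − 64.8 = 304.2 minutes, the level fell by a factor of 277/12.2 ≈ 22.705.
n = log₂(22.705) ≈ 4.5049 half-lives, so t½ = 304.2/4.5049 ≈ 67.526 minutes.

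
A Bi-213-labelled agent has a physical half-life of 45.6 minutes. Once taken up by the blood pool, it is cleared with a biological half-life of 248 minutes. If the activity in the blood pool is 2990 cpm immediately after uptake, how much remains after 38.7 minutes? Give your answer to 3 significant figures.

1/t_eff = 1/t_phys + 1/t_biol = 1/45.6 + 1/248 = 0.025962 per minute.
t_eff = 45.6 × 248 / (45.6 + 248) ≈ 38.518 minutes.
Remaining = 2990 × (1/2)^(38.7/38.518) = 2990 × (1/2)^1.0047 ≈ 1490.1 cpm.

1490 cpm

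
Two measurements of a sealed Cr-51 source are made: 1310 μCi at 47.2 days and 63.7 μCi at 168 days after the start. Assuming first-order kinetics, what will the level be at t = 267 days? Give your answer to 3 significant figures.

5.35 μCi

Over Δt = 168 − 47.2 = 120.8 days, the level fell by a factor of 1310/63.7 ≈ 20.565.
n = log₂(20.565) ≈ 4.3621 half-lives, so t½ = 120.8/4.3621 ≈ 27.693 days.
From t = 168 to t = 267: 63.7 × (1/2)^((267−168)/27.693) ≈ 5.3454 μCi.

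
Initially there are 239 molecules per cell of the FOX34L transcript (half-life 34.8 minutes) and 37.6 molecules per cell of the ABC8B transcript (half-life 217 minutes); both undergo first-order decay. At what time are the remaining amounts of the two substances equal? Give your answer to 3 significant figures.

Set 239·(1/2)^(t/34.8) = 37.6·(1/2)^(t/217).
Taking log₂: log₂(239/37.6) = t·(1/34.8 − 1/217).
log₂(6.3564) = 2.6682; 1/34.8 − 1/217 = 0.024127.
t = 2.6682 / 0.024127 ≈ 110.59 minutes.

111 minutes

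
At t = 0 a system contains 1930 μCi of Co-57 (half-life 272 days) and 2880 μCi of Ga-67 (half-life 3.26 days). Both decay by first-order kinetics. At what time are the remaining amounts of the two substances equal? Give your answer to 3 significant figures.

Set 1930·(1/2)^(t/272) = 2880·(1/2)^(t/3.26).
Taking log₂: log₂(1930/2880) = t·(1/272 − 1/3.26).
log₂(0.67014) = -0.57747; 1/272 − 1/3.26 = -0.30307.
t = -0.57747 / -0.30307 ≈ 1.9054 days.

1.91 days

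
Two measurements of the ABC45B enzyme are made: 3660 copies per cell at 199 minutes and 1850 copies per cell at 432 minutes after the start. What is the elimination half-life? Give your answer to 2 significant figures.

240 minutes

Over Δt = 432 − 199 = 233 minutes, the level fell by a factor of 3660/1850 ≈ 1.9784.
n = log₂(1.9784) ≈ 0.98432 half-lives, so t½ = 233/0.98432 ≈ 236.71 minutes.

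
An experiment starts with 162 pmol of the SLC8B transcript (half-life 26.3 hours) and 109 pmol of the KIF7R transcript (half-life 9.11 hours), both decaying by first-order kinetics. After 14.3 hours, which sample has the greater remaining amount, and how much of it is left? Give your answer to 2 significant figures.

SLC8B transcript: 162 × (1/2)^0.54373 ≈ 111.13 pmol.
KIF7R transcript: 109 × (1/2)^1.5697 ≈ 36.72 pmol.
SLC8B transcript has more remaining, at ≈ 111.13 pmol.

SLC8B transcript, 110 pmol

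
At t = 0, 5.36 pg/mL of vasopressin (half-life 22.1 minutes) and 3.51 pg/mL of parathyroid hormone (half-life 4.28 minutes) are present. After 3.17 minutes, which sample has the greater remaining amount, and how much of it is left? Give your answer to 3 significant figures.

vasopressin: 5.36 × (1/2)^0.14344 ≈ 4.8527 pg/mL.
parathyroid hormone: 3.51 × (1/2)^0.74065 ≈ 2.1006 pg/mL.
Vasopressin has more remaining, at ≈ 4.8527 pg/mL.

vasopressin, 4.85 pg/mL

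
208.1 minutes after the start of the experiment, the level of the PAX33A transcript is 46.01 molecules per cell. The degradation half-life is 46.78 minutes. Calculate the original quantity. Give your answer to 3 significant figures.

1000 molecules per cell

Number of half-lives elapsed: n = 208.1/46.78 ≈ 4.4485.
A₀ = A × 2^n = 46.01 × 2^4.4485 = 46.01 × 21.834 ≈ 1004.6 molecules per cell.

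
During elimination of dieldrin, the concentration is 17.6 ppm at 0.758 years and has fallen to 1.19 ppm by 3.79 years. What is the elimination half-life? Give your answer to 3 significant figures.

0.780 years

Over Δt = 3.79 − 0.758 = 3.032 years, the level fell by a factor of 17.6/1.19 ≈ 14.79.
n = log₂(14.79) ≈ 3.8865 half-lives, so t½ = 3.032/3.8865 ≈ 0.78013 years.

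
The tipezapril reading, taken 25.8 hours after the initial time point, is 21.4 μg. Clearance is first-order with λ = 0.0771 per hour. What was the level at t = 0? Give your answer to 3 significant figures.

t½ = ln 2 / λ = 0.69315 / 0.0771 ≈ 8.9902 hours.
Number of half-lives elapsed: n = 25.8/8.9902 ≈ 2.8698.
A₀ = A × 2^n = 21.4 × 2^2.8698 = 21.4 × 7.3095 ≈ 156.42 μg.

156 μg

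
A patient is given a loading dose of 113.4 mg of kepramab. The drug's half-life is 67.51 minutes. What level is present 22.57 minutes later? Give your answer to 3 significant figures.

89.9 mg

Number of half-lives: n = 22.57/67.51 ≈ 0.33432.
Remaining = 113.4 × (1/2)^0.33432 = 113.4 × 0.79316 ≈ 89.944 mg.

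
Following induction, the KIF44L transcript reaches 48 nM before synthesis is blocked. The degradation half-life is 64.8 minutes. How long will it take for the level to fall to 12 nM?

129.6 minutes

12/48 = 1/4, so 2 half-lives have elapsed.
t = 2 × 64.8 = 129.6 minutes.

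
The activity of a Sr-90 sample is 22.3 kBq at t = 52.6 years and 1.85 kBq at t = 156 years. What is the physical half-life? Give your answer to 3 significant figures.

28.8 years

Over Δt = 156 − 52.6 = 103.4 years, the level fell by a factor of 22.3/1.85 ≈ 12.054.
n = log₂(12.054) ≈ 3.5914 half-lives, so t½ = 103.4/3.5914 ≈ 28.791 years.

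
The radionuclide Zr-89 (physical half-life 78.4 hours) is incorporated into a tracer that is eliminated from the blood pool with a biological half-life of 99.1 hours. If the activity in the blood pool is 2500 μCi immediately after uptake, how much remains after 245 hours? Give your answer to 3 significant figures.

51.6 μCi

1/t_eff = 1/t_phys + 1/t_biol = 1/78.4 + 1/99.1 = 0.022846 per hour.
t_eff = 78.4 × 99.1 / (78.4 + 99.1) ≈ 43.771 hours.
Remaining = 2500 × (1/2)^(245/43.771) = 2500 × (1/2)^5.5973 ≈ 51.642 μCi.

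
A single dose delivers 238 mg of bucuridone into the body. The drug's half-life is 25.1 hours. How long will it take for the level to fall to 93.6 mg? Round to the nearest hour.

34 hours

Fraction remaining = 93.6/238 ≈ 0.39328.
n = log₂(238/93.6) = ln(2.5427)/ln 2 ≈ 1.3464 half-lives.
t = n × t½ = 1.3464 × 25.1 ≈ 33.794 hours.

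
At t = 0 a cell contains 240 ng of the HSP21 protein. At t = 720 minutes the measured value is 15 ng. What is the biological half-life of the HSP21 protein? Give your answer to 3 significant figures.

180 minutes

A/A₀ = 15/240 ≈ 0.0625.
n = log₂(16) ≈ 4 half-lives elapsed in 720 minutes.
t½ = 720/4 ≈ 180 minutes.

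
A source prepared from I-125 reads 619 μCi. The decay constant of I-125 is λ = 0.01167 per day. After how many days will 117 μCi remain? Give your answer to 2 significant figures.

140 days

t½ = ln 2 / λ = 0.69315 / 0.01167 ≈ 59.396 days.
Fraction remaining = 117/619 ≈ 0.18901.
n = log₂(619/117) = ln(5.2906)/ln 2 ≈ 2.4034 half-lives.
t = n × t½ = 2.4034 × 59.396 ≈ 142.75 days.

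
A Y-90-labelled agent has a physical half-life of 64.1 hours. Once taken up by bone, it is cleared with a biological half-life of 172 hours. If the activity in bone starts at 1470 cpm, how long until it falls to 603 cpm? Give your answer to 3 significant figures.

60.0 hours

1/t_eff = 1/t_phys + 1/t_biol = 1/64.1 + 1/172 = 0.021415 per hour.
t_eff = 64.1 × 172 / (64.1 + 172) ≈ 46.697 hours.
n = log₂(1470/603) ≈ 1.2856; t = 1.2856 × 46.697 ≈ 60.033 hours.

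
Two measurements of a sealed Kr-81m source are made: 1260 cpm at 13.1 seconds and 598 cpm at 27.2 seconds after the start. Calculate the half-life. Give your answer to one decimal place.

Over Δt = 27.2 − 13.1 = 14.1 seconds, the level fell by a factor of 1260/598 ≈ 2.107.
n = log₂(2.107) ≈ 1.0752 half-lives, so t½ = 14.1/1.0752 ≈ 13.114 seconds.

13.1 seconds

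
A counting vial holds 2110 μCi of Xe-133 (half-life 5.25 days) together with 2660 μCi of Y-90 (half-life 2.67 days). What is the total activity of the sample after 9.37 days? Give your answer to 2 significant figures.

Xe-133: 2110 × (1/2)^(9.37/5.25) = 2110 × (1/2)^1.7848 ≈ 612.37 μCi.
Y-90: 2660 × (1/2)^(9.37/2.67) = 2660 × (1/2)^3.5094 ≈ 233.59 μCi.
Total = 612.37 + 233.59 ≈ 845.96 μCi.

850 μCi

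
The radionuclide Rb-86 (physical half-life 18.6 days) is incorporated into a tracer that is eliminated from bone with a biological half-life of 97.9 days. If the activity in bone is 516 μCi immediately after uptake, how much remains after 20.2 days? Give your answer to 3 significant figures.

1/t_eff = 1/t_phys + 1/t_biol = 1/18.6 + 1/97.9 = 0.063978 per day.
t_eff = 18.6 × 97.9 / (18.6 + 97.9) ≈ 15.63 days.
Remaining = 516 × (1/2)^(20.2/15.63) = 516 × (1/2)^1.2924 ≈ 210.67 μCi.

211 μCi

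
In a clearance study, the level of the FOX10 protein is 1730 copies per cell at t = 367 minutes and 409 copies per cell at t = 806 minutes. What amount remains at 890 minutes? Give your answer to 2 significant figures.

Over Δt = 806 − 367 = 439 minutes, the level fell by a factor of 1730/409 ≈ 4.2298.
n = log₂(4.2298) ≈ 2.0806 half-lives, so t½ = 439/2.0806 ≈ 211 minutes.
From t = 806 to t = 890: 409 × (1/2)^((890−806)/211) ≈ 310.37 copies per cell.

310 copies per cell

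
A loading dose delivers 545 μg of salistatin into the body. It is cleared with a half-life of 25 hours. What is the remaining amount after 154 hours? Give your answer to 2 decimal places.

7.62 μg

Number of half-lives: n = 154/25 ≈ 6.16.
Remaining = 545 × (1/2)^6.16 = 545 × 0.013985 ≈ 7.6217 μg.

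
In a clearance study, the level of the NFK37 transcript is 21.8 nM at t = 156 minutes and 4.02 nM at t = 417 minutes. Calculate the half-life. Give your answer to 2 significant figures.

Over Δt = 417 − 156 = 261 minutes, the level fell by a factor of 21.8/4.02 ≈ 5.4229.
n = log₂(5.4229) ≈ 2.4391 half-lives, so t½ = 261/2.4391 ≈ 107.01 minutes.

110 minutes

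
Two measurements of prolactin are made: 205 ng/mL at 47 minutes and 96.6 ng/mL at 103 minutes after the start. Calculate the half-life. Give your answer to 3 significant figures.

Over Δt = 103 − 47 = 56 minutes, the level fell by a factor of 205/96.6 ≈ 2.1222.
n = log₂(2.1222) ≈ 1.0855 half-lives, so t½ = 56/1.0855 ≈ 51.588 minutes.

51.6 minutes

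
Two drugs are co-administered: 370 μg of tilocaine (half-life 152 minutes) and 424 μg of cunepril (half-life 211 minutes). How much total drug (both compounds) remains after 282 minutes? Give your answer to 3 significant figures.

270 μg

tilocaine: 370 × (1/2)^(282/152) = 370 × (1/2)^1.8553 ≈ 102.26 μg.
cunepril: 424 × (1/2)^(282/211) = 424 × (1/2)^1.3365 ≈ 167.9 μg.
Total = 102.26 + 167.9 ≈ 270.16 μg.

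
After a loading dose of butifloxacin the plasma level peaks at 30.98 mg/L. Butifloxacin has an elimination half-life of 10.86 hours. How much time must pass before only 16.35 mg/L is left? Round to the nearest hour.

10 hours

Fraction remaining = 16.35/30.98 ≈ 0.52776.
n = log₂(30.98/16.35) = ln(1.8948)/ln 2 ≈ 0.92205 half-lives.
t = n × t½ = 0.92205 × 10.86 ≈ 10.013 hours.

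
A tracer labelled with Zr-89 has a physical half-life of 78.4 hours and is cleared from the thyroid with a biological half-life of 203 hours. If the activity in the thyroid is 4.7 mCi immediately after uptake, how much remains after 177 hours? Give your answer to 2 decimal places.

0.54 mCi

1/t_eff = 1/t_phys + 1/t_biol = 1/78.4 + 1/203 = 0.017681 per hour.
t_eff = 78.4 × 203 / (78.4 + 203) ≈ 56.557 hours.
Remaining = 4.7 × (1/2)^(177/56.557) = 4.7 × (1/2)^3.1296 ≈ 0.53703 mCi.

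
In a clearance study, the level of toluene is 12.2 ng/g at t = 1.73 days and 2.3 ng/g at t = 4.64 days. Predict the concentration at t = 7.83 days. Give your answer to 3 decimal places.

0.369 ng/g

Over Δt = 4.64 − 1.73 = 2.91 days, the level fell by a factor of 12.2/2.3 ≈ 5.3043.
n = log₂(5.3043) ≈ 2.4072 half-lives, so t½ = 2.91/2.4072 ≈ 1.2089 days.
From t = 4.64 to t = 7.83: 2.3 × (1/2)^((7.83−4.64)/1.2089) ≈ 0.36929 ng/g.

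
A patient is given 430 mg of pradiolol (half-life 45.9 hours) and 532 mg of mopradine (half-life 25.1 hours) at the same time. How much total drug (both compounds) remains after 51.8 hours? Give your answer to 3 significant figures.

324 mg

pradiolol: 430 × (1/2)^(51.8/45.9) = 430 × (1/2)^1.1285 ≈ 196.67 mg.
mopradine: 532 × (1/2)^(51.8/25.1) = 532 × (1/2)^2.0637 ≈ 127.25 mg.
Total = 196.67 + 127.25 ≈ 323.92 mg.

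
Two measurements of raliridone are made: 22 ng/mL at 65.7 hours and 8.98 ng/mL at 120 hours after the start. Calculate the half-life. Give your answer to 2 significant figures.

42 hours

Over Δt = 120 − 65.7 = 54.3 hours, the level fell by a factor of 22/8.98 ≈ 2.4499.
n = log₂(2.4499) ≈ 1.2927 half-lives, so t½ = 54.3/1.2927 ≈ 42.005 hours.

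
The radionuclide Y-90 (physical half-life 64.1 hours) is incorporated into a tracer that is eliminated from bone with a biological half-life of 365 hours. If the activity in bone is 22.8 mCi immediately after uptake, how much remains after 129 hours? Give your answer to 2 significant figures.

1/t_eff = 1/t_phys + 1/t_biol = 1/64.1 + 1/365 = 0.01834 per hour.
t_eff = 64.1 × 365 / (64.1 + 365) ≈ 54.525 hours.
Remaining = 22.8 × (1/2)^(129/54.525) = 22.8 × (1/2)^2.3659 ≈ 4.4231 mCi.

4.4 mCi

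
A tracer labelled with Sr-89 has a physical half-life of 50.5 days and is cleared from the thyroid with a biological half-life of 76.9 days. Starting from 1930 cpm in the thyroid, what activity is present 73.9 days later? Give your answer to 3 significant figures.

360 cpm

1/t_eff = 1/t_phys + 1/t_biol = 1/50.5 + 1/76.9 = 0.032806 per day.
t_eff = 50.5 × 76.9 / (50.5 + 76.9) ≈ 30.482 days.
Remaining = 1930 × (1/2)^(73.9/30.482) = 1930 × (1/2)^2.4244 ≈ 359.55 cpm.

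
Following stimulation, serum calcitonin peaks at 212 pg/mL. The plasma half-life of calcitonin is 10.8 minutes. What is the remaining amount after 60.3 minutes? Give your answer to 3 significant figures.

Number of half-lives: n = 60.3/10.8 ≈ 5.5833.
Remaining = 212 × (1/2)^5.5833 = 212 × 0.020857 ≈ 4.4217 pg/mL.

4.42 pg/mL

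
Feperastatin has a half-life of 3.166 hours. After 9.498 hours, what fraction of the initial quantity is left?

n = 9.498/3.166 ≈ 3 half-lives.
Fraction remaining = (1/2)^3 ≈ 0.125.

0.125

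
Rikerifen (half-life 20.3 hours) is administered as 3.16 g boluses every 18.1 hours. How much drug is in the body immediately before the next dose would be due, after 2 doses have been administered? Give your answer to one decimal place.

2.6 g

The 2 doses were given 36.2, 18.1 hours ago.
Total = 3.16·(1/2)^(36.2/20.3) + 3.16·(1/2)^(18.1/20.3)
      = 0.91807 + 1.7033 ≈ 2.6213 g.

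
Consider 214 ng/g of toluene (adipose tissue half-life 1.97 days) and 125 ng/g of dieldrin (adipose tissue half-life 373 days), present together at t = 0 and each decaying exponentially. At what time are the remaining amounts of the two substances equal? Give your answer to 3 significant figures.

1.54 days

Set 214·(1/2)^(t/1.97) = 125·(1/2)^(t/373).
Taking log₂: log₂(214/125) = t·(1/1.97 − 1/373).
log₂(1.712) = 0.77568; 1/1.97 − 1/373 = 0.50493.
t = 0.77568 / 0.50493 ≈ 1.5362 days.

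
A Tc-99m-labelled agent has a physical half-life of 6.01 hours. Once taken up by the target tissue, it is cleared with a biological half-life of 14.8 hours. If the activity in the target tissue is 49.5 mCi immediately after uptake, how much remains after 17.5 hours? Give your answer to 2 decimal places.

1/t_eff = 1/t_phys + 1/t_biol = 1/6.01 + 1/14.8 = 0.23396 per hour.
t_eff = 6.01 × 14.8 / (6.01 + 14.8) ≈ 4.2743 hours.
Remaining = 49.5 × (1/2)^(17.5/4.2743) = 49.5 × (1/2)^4.0942 ≈ 2.8981 mCi.

2.90 mCi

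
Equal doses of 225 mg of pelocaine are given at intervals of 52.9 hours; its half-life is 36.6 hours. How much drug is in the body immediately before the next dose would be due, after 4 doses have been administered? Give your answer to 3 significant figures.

128 mg

The 4 doses were given 211.6, 158.7, 105.8, 52.9 hours ago.
Total = 225·(1/2)^(211.6/36.6) + 225·(1/2)^(158.7/36.6) + 225·(1/2)^(105.8/36.6) + 225·(1/2)^(52.9/36.6)
      = 4.0907 + 11.14 + 30.338 + 82.62 ≈ 128.19 mg.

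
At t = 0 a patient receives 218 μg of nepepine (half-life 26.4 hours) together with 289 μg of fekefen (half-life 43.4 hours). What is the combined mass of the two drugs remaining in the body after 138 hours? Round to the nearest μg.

nepepine: 218 × (1/2)^(138/26.4) = 218 × (1/2)^5.2273 ≈ 5.8196 μg.
fekefen: 289 × (1/2)^(138/43.4) = 289 × (1/2)^3.1797 ≈ 31.894 μg.
Total = 5.8196 + 31.894 ≈ 37.713 μg.

38 μg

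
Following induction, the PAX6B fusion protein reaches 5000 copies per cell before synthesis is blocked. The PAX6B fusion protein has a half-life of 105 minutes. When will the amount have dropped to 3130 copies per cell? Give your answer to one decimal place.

Fraction remaining = 3130/5000 ≈ 0.626.
n = log₂(5000/3130) = ln(1.5974)/ln 2 ≈ 0.67577 half-lives.
t = n × t½ = 0.67577 × 105 ≈ 70.955 minutes.

71.0 minutes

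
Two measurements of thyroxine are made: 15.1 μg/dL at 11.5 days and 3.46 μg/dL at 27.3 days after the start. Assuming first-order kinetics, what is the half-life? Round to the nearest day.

7 days

Over Δt = 27.3 − 11.5 = 15.8 days, the level fell by a factor of 15.1/3.46 ≈ 4.3642.
n = log₂(4.3642) ≈ 2.1257 half-lives, so t½ = 15.8/2.1257 ≈ 7.4328 days.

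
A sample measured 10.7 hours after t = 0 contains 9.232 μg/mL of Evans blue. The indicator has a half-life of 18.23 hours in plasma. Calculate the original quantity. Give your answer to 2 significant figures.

14 μg/mL

Number of half-lives elapsed: n = 10.7/18.23 ≈ 0.58694.
A₀ = A × 2^n = 9.232 × 2^0.58694 = 9.232 × 1.5021 ≈ 13.867 μg/mL.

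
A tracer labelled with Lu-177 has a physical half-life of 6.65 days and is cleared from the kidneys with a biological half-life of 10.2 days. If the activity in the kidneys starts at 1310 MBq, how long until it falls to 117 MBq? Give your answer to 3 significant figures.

14.0 days

1/t_eff = 1/t_phys + 1/t_biol = 1/6.65 + 1/10.2 = 0.24842 per day.
t_eff = 6.65 × 10.2 / (6.65 + 10.2) ≈ 4.0255 days.
n = log₂(1310/117) ≈ 3.485; t = 3.485 × 4.0255 ≈ 14.029 days.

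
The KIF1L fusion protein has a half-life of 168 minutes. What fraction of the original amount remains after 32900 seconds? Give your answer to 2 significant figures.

0.10

32900 seconds = 548.333 minutes.
n = 548.333/168 ≈ 3.2639 half-lives.
Fraction remaining = (1/2)^3.2639 ≈ 0.1041.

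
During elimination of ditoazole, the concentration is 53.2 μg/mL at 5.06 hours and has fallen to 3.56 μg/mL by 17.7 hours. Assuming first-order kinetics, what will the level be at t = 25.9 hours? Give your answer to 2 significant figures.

0.62 μg/mL

Over Δt = 17.7 − 5.06 = 12.64 hours, the level fell by a factor of 53.2/3.56 ≈ 14.944.
n = log₂(14.944) ≈ 3.9015 half-lives, so t½ = 12.64/3.9015 ≈ 3.2398 hours.
From t = 17.7 to t = 25.9: 3.56 × (1/2)^((25.9−17.7)/3.2398) ≈ 0.61594 μg/mL.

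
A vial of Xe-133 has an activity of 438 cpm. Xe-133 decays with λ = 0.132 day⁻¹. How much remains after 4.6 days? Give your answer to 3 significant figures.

239 cpm

t½ = ln 2 / λ = 0.69315 / 0.132 ≈ 5.2511 days.
Number of half-lives: n = 4.6/5.2511 ≈ 0.876.
Remaining = 438 × (1/2)^0.876 = 438 × 0.54487 ≈ 238.65 cpm.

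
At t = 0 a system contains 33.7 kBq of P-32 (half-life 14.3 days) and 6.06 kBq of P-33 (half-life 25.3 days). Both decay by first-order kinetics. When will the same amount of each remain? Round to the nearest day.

Set 33.7·(1/2)^(t/14.3) = 6.06·(1/2)^(t/25.3).
Taking log₂: log₂(33.7/6.06) = t·(1/14.3 − 1/25.3).
log₂(5.5611) = 2.4754; 1/14.3 − 1/25.3 = 0.030404.
t = 2.4754 / 0.030404 ≈ 81.415 days.

81 days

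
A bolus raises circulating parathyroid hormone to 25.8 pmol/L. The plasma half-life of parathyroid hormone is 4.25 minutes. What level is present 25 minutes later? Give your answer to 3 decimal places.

Number of half-lives: n = 25/4.25 ≈ 5.8824.
Remaining = 25.8 × (1/2)^5.8824 = 25.8 × 0.016953 ≈ 0.43738 pmol/L.

0.437 pmol/L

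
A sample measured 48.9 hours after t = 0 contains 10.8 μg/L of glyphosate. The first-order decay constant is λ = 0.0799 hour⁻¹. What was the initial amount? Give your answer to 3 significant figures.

537 μg/L

t½ = ln 2 / λ = 0.69315 / 0.0799 ≈ 8.6752 hours.
Number of half-lives elapsed: n = 48.9/8.6752 ≈ 5.6368.
A₀ = A × 2^n = 10.8 × 2^5.6368 = 10.8 × 49.755 ≈ 537.35 μg/L.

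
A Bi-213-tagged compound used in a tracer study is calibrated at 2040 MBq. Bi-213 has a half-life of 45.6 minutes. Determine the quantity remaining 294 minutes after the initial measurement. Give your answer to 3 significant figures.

Number of half-lives: n = 294/45.6 ≈ 6.4474.
Remaining = 2040 × (1/2)^6.4474 = 2040 × 0.011459 ≈ 23.376 MBq.

23.4 MBq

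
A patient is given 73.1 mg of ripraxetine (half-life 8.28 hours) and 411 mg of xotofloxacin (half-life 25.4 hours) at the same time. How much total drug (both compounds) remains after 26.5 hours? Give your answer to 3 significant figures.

207 mg

ripraxetine: 73.1 × (1/2)^(26.5/8.28) = 73.1 × (1/2)^3.2005 ≈ 7.952 mg.
xotofloxacin: 411 × (1/2)^(26.5/25.4) = 411 × (1/2)^1.0433 ≈ 199.42 mg.
Total = 7.952 + 199.42 ≈ 207.37 mg.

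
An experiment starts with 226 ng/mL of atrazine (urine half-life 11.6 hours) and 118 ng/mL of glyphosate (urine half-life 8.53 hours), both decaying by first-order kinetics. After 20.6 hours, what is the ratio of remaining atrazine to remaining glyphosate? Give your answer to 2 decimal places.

2.98

atrazine: 226 × (1/2)^(20.6/11.6) = 226 × (1/2)^1.7759 ≈ 65.996 ng/mL.
glyphosate: 118 × (1/2)^(20.6/8.53) = 118 × (1/2)^2.415 ≈ 22.125 ng/mL.
Ratio ≈ 65.996 / 22.125 ≈ 2.9828.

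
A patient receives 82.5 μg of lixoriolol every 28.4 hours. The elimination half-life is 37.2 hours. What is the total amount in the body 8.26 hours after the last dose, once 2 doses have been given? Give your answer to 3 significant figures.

112 μg

The 2 doses were given 36.66, 8.26 hours ago.
Total = 82.5·(1/2)^(36.66/37.2) + 82.5·(1/2)^(8.26/37.2)
      = 41.667 + 70.731 ≈ 112.4 μg.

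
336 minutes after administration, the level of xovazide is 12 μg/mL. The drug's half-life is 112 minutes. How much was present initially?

96 μg/mL

Number of half-lives elapsed: n = 336/112 ≈ 3.
A₀ = A × 2^n = 12 × 2^3 = 12 × 8 ≈ 96 μg/mL.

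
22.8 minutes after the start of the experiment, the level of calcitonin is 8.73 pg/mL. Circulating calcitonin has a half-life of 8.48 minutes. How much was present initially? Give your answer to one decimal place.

56.3 pg/mL

Number of half-lives elapsed: n = 22.8/8.48 ≈ 2.6887.
A₀ = A × 2^n = 8.73 × 2^2.6887 = 8.73 × 6.4472 ≈ 56.284 pg/mL.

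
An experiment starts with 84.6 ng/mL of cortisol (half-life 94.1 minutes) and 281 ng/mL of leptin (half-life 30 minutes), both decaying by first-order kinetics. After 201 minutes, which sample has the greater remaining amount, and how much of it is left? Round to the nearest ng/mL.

cortisol: 84.6 × (1/2)^2.136 ≈ 19.247 ng/mL.
leptin: 281 × (1/2)^6.7 ≈ 2.7027 ng/mL.
Cortisol has more remaining, at ≈ 19.247 ng/mL.

cortisol, 19 ng/mL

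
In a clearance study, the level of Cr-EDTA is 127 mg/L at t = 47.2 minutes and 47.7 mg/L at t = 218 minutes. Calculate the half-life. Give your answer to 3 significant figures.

Over Δt = 218 − 47.2 = 170.8 minutes, the level fell by a factor of 127/47.7 ≈ 2.6625.
n = log₂(2.6625) ≈ 1.4128 half-lives, so t½ = 170.8/1.4128 ≈ 120.9 minutes.

121 minutes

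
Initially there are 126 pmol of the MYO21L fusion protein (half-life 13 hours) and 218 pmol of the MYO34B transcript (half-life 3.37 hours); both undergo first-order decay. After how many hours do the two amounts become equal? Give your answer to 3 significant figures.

3.60 hours

Set 126·(1/2)^(t/13) = 218·(1/2)^(t/3.37).
Taking log₂: log₂(126/218) = t·(1/13 − 1/3.37).
log₂(0.57798) = -0.7909; 1/13 − 1/3.37 = -0.21981.
t = -0.7909 / -0.21981 ≈ 3.5981 hours.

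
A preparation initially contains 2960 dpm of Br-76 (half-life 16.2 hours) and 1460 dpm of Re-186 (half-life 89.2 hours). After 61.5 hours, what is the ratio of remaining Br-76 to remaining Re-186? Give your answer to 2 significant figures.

Br-76: 2960 × (1/2)^(61.5/16.2) = 2960 × (1/2)^3.7963 ≈ 213.06 dpm.
Re-186: 1460 × (1/2)^(61.5/89.2) = 1460 × (1/2)^0.68946 ≈ 905.32 dpm.
Ratio ≈ 213.06 / 905.32 ≈ 0.23534.

0.24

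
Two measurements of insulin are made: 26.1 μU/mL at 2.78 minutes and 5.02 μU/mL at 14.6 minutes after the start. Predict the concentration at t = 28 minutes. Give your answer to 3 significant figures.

Over Δt = 14.6 − 2.78 = 11.82 minutes, the level fell by a factor of 26.1/5.02 ≈ 5.1992.
n = log₂(5.1992) ≈ 2.3783 half-lives, so t½ = 11.82/2.3783 ≈ 4.97 minutes.
From t = 14.6 to t = 28: 5.02 × (1/2)^((28−14.6)/4.97) ≈ 0.77458 μU/mL.

0.775 μU/mL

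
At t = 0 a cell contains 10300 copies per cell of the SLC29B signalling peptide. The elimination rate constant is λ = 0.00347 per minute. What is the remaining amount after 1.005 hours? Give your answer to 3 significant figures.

8360 copies per cell

t½ = ln 2 / λ = 0.69315 / 0.00347 ≈ 199.75 minutes.
Convert the elapsed time: 1.005 hours = 60.3 minutes.
Number of half-lives: n = 60.3/199.75 ≈ 0.30187.
Remaining = 10300 × (1/2)^0.30187 = 10300 × 0.8112 ≈ 8355.4 copies per cell.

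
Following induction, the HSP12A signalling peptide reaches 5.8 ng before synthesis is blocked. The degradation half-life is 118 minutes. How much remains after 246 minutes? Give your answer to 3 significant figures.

Number of half-lives: n = 246/118 ≈ 2.0847.
Remaining = 5.8 × (1/2)^2.0847 = 5.8 × 0.23574 ≈ 1.3673 ng.

1.37 ng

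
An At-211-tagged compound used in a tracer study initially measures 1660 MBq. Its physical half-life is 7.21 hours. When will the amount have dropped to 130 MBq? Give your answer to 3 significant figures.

26.5 hours

Fraction remaining = 130/1660 ≈ 0.078313.
n = log₂(1660/130) = ln(12.769)/ln 2 ≈ 3.6746 half-lives.
t = n × t½ = 3.6746 × 7.21 ≈ 26.494 hours.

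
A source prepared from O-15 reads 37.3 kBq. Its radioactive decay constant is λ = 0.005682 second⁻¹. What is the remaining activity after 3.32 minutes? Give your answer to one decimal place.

12.0 kBq

t½ = ln 2 / λ = 0.69315 / 0.005682 ≈ 121.99 seconds.
Convert the elapsed time: 3.32 minutes = 199.2 seconds.
Number of half-lives: n = 199.2/121.99 ≈ 1.6329.
Remaining = 37.3 × (1/2)^1.6329 = 37.3 × 0.32243 ≈ 12.027 kBq.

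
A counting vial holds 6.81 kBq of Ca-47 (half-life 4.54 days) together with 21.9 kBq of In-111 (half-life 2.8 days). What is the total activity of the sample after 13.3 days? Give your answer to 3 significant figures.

1.71 kBq

Ca-47: 6.81 × (1/2)^(13.3/4.54) = 6.81 × (1/2)^2.9295 ≈ 0.89387 kBq.
In-111: 21.9 × (1/2)^(13.3/2.8) = 21.9 × (1/2)^4.75 ≈ 0.81386 kBq.
Total = 0.89387 + 0.81386 ≈ 1.7077 kBq.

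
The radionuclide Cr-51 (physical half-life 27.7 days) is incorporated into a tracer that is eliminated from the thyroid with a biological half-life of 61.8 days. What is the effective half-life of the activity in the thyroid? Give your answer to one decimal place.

19.1 days

1/t_eff = 1/t_phys + 1/t_biol = 1/27.7 + 1/61.8 = 0.052282 per day.
t_eff = 27.7 × 61.8 / (27.7 + 61.8) ≈ 19.127 days.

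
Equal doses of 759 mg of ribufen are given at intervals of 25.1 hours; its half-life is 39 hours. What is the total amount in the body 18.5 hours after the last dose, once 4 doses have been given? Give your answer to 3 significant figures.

The 4 doses were given 93.8, 68.7, 43.6, 18.5 hours ago.
Total = 759·(1/2)^(93.8/39) + 759·(1/2)^(68.7/39) + 759·(1/2)^(43.6/39) + 759·(1/2)^(18.5/39)
      = 143.29 + 223.85 + 349.71 + 546.32 ≈ 1263.2 mg.

1260 mg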